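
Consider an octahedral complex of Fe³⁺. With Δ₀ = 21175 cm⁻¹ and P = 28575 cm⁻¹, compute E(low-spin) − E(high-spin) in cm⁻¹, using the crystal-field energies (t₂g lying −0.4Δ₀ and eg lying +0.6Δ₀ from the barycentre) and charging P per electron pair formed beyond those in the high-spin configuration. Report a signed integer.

Group 8 minus oxidation state +3 gives a d⁵ configuration for Fe³⁺.
High-spin: t₂g³ eg², CFSE = 0.0Δ₀ = 0 cm⁻¹.
Low-spin t₂g⁵ eg⁰ gives -2.0Δ₀ = -42350 cm⁻¹, but forming 2 extra pairs costs 2P = 57150 cm⁻¹, so E(LS) = -42350 + 57150 = 14800 cm⁻¹.
The difference is 14800 − (0) = 14800 cm⁻¹, so high-spin lies lower.

14800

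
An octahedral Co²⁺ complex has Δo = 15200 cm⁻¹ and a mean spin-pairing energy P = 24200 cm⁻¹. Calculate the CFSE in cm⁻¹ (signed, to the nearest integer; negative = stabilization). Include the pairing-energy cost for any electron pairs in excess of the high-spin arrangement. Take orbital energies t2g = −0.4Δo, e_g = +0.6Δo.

Co²⁺: group 9, so d-count = 9 − 2 = 7.
Δo < P, so pairing is avoided: the ground state is high-spin.
That gives t2g^5 e_g^2.
Orbital CFSE = -0.8Δo = -0.8 × 15200 = -12160 cm⁻¹.
High-spin has no excess pairs, so no pairing correction applies.

-12160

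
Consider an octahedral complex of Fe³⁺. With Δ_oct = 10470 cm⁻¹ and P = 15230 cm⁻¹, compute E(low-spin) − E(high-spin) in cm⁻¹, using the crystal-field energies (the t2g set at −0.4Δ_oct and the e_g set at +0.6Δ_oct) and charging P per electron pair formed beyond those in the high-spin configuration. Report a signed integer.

Fe is in group 8, so Fe³⁺ is d⁵ (8 − 3 = 5).
High-spin: t2g^3 e_g^2, CFSE = 0.0Δ_oct = 0 cm⁻¹.
For low-spin the configuration is t2g^5 e_g^0: orbital energy -2.0 × 10470 = -20940 cm⁻¹, and 2 additional pairs relative to high-spin add 30460 cm⁻¹, giving 9520 cm⁻¹.
Thus E(LS) − E(HS) = 9520 cm⁻¹.

9520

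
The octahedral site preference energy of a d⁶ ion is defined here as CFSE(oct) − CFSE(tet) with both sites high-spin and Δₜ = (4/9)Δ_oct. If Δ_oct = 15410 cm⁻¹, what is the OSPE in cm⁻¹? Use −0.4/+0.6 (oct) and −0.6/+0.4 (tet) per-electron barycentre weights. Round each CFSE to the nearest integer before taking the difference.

Octahedral high-spin t₂g⁴ eg²: CFSE = -0.4 × 15410 = -6164 cm⁻¹.
Tetrahedral: e³ t₂³, CFSE = 3(−0.6) + 3(+0.4) = -0.6Δₜ = -0.6 × (4/9) × 15410 = -4109 cm⁻¹.
Subtracting, OSPE = -6164 − (-4109) = -2055 cm⁻¹.

-2055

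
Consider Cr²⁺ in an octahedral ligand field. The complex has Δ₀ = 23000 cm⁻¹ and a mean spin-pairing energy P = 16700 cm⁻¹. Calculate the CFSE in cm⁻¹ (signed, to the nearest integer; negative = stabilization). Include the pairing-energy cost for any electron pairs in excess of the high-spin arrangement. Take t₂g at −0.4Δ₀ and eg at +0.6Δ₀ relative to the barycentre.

Cr²⁺: group 6, so d-count = 6 − 2 = 4.
Δ₀ > P, so pairing is preferred: the ground state is low-spin.
That gives t₂g⁴ eg⁰.
Orbital CFSE = -1.6Δ₀ = -1.6 × 23000 = -36800 cm⁻¹.
Excess pairs vs high-spin: 1 − 0 = 1; pairing cost = +16700 cm⁻¹.
Net CFSE = -36800 + 16700 = -20100 cm⁻¹.

-20100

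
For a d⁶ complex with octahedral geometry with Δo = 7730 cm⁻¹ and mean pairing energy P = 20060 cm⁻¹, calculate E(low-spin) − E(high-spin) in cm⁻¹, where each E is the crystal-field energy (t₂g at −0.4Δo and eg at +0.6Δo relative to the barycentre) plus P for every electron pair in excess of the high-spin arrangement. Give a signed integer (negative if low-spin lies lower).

In the high-spin limit (t₂g⁴ eg²) the orbital term is -0.4Δo = -3092 cm⁻¹, with no excess pairing.
Low-spin: t₂g⁶ eg⁰, orbital CFSE = -2.4Δo = -18552 cm⁻¹; plus 2 excess pairs × P = +40120 cm⁻¹; total 21568 cm⁻¹.
E(LS) − E(HS) = 21568 − (-3092) = 24660 cm⁻¹.

24660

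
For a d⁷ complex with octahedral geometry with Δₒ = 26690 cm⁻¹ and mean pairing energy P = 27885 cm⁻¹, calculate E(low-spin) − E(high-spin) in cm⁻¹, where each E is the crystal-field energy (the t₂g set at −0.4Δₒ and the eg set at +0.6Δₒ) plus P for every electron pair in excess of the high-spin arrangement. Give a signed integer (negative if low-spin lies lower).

High-spin d⁷ fills as t₂g⁵ eg² with CFSE 5(−0.4) + 2(+0.6) = -0.8Δₒ = -21352 cm⁻¹.
For low-spin the configuration is t₂g⁶ eg¹: orbital energy -1.8 × 26690 = -48042 cm⁻¹, and 1 additional pair relative to high-spin adds 27885 cm⁻¹, giving -20157 cm⁻¹.
Thus E(LS) − E(HS) = 1195 cm⁻¹.

1195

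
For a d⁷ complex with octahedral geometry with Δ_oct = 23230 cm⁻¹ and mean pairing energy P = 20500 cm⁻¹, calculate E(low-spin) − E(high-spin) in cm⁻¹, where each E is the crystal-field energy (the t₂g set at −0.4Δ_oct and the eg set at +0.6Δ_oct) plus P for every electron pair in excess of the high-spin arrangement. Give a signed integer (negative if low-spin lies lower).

-2730

High-spin d⁷ fills as t₂g⁵ eg² with CFSE 5(−0.4) + 2(+0.6) = -0.8Δ_oct = -18584 cm⁻¹.
For low-spin the configuration is t₂g⁶ eg¹: orbital energy -1.8 × 23230 = -41814 cm⁻¹, and 1 additional pair relative to high-spin adds 20500 cm⁻¹, giving -21314 cm⁻¹.
E(LS) − E(HS) = -21314 − (-18584) = -2730 cm⁻¹.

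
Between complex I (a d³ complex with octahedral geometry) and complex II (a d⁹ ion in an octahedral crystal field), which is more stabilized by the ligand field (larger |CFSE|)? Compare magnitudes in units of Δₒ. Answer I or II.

I

I: t₂g³ eg⁰, CFSE = -1.2Δₒ.
II: For octahedral d⁹ the high- and low-spin configurations coincide; t2g^6 e_g^3, CFSE = -0.6Δₒ.
So I has the larger |CFSE|.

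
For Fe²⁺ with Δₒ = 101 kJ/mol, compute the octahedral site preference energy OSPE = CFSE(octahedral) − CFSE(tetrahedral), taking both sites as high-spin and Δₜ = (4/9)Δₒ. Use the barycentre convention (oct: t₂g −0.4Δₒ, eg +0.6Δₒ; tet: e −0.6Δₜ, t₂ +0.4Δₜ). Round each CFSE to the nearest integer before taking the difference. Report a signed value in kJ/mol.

-13

Fe sits in group 8; removing 2 electrons leaves Fe²⁺ with 8 − 2 = 6 d electrons.
Octahedral high-spin t2g^4 e_g^2: CFSE = -0.4 × 101 = -40 kJ/mol.
Tetrahedral: e^3 t2^3, CFSE = 3(−0.6) + 3(+0.4) = -0.6Δₜ = -0.6 × (4/9) × 101 = -27 kJ/mol.
OSPE = -40 − (-27) = -13 kJ/mol.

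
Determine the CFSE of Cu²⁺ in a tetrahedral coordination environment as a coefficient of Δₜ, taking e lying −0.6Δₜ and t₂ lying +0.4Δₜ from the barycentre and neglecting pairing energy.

-0.4 Δₜ

Cu is in group 11, so Cu²⁺ is d⁹ (11 − 2 = 9).
With tetrahedral geometry the complex is necessarily high-spin.
Configuration: e⁴ t₂⁵.
CFSE = 4(-0.6Δₜ) + 5(0.4Δₜ) = -2.4Δₜ + 2.0Δₜ = -0.4Δₜ.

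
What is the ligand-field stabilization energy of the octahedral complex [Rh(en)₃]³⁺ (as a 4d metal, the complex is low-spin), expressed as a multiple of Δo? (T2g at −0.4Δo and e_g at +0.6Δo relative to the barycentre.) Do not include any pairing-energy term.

en is neutral, so the +3 overall charge sits on Rh: oxidation state +3.
Group 9 minus oxidation state +3 gives a d⁶ configuration for Rh³⁺.
Configuration: t2g^6 e_g^0.
CFSE = 6(-0.4Δo) + 0(0.6Δo) = -2.4Δo + 0.0Δo = -2.4Δo.

-2.4 Δo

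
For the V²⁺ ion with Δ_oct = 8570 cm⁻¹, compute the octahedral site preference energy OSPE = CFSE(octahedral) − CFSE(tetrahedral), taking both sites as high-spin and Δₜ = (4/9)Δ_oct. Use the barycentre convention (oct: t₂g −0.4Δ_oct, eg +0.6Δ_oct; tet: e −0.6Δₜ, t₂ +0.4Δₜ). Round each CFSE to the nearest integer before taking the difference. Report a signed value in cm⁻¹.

-7237

V²⁺: group 5, so d-count = 5 − 2 = 3.
Octahedral (high-spin): t₂g³ eg⁰, CFSE = 3(−0.4) + 0(+0.6) = -1.2Δ_oct = -1.2 × 8570 = -10284 cm⁻¹.
In a tetrahedral site the filling is e² t₂¹: CFSE(tet) = -0.8Δₜ = -0.8 × (4/9)(8570) = -3047 cm⁻¹.
OSPE = CFSE(oct) − CFSE(tet) = -10284 − (-3047) = -7237 cm⁻¹.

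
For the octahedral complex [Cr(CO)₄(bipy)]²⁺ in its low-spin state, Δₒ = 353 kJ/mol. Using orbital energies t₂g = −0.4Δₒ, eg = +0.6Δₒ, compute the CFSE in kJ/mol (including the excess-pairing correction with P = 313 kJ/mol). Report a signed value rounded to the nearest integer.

-252

Ligand charges: 4×(+0) from CO and 1×(+0) from bipy sum to +0; with overall charge +2, Cr is +2.
Cr²⁺: group 6, so d-count = 6 − 2 = 4.
Configuration: t₂g⁴ eg⁰.
CFSE(orbital) = 4×(-0.4Δₒ) + 0×(0.6Δₒ) = -1.6Δₒ; with Δₒ = 353 kJ/mol that is -565 kJ/mol.
Relative to high-spin t₂g³ eg¹ (0 paired), the low-spin configuration has 1 additional pair, contributing +1 × 313 = +313 kJ/mol.
Combining: -565 + 313 = -252 kJ/mol.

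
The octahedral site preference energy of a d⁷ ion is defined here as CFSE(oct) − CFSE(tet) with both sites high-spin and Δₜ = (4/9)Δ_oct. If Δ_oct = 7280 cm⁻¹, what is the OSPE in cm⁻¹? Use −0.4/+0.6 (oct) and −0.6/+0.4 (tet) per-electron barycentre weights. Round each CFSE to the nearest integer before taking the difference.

-1941

In an octahedral site d⁷ (HS) is t₂g⁵ eg², giving CFSE(oct) = -0.8Δ_oct = -5824 cm⁻¹.
Tetrahedral e⁴ t₂³ gives -1.2Δₜ = -1.2 × (4/9) × 7280 = -3883 cm⁻¹.
OSPE = CFSE(oct) − CFSE(tet) = -5824 − (-3883) = -1941 cm⁻¹.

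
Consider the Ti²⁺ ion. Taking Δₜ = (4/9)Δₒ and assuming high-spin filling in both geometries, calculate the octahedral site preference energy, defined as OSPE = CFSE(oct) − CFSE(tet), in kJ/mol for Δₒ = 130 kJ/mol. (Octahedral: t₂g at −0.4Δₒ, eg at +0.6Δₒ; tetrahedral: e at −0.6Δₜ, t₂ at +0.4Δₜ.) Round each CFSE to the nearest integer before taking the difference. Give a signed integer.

Ti²⁺: group 4, so d-count = 4 − 2 = 2.
Octahedral high-spin t2g^2 e_g^0: CFSE = -0.8 × 130 = -104 kJ/mol.
Tetrahedral: e^2 t2^0, CFSE = 2(−0.6) + 0(+0.4) = -1.2Δₜ = -1.2 × (4/9) × 130 = -69 kJ/mol.
Subtracting, OSPE = -104 − (-69) = -35 kJ/mol.

-35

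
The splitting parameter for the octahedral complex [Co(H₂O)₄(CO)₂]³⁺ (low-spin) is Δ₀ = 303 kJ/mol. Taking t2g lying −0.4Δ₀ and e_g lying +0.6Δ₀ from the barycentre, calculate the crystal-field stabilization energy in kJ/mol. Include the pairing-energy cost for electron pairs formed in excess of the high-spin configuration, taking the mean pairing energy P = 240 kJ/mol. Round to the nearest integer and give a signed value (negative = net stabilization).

Ligand charges: 4×(+0) from H₂O and 2×(+0) from CO sum to +0; with overall charge +3, Co is +3.
Co is in group 9, so Co³⁺ is d⁶ (9 − 3 = 6).
Configuration: t2g^6 e_g^0.
The orbital stabilization is -2.4Δ₀ = -2.4 × 303 = -727 kJ/mol.
Relative to high-spin t2g^4 e_g^2 (1 paired), the low-spin configuration has 2 additional pairs, contributing +2 × 240 = +480 kJ/mol.
Net CFSE = -727 + 480 = -247 kJ/mol.

-247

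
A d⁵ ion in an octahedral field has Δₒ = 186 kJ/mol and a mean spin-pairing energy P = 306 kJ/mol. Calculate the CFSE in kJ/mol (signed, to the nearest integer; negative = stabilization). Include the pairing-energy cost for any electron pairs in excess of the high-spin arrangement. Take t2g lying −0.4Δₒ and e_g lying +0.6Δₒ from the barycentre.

0

Here Δₒ < P (186 < 306), so the high-spin state is favoured.
Filling d⁵ accordingly: t2g^3 e_g^2.
Orbital CFSE = 0.0Δₒ = 0.0 × 186 = 0 kJ/mol.
High-spin has no excess pairs, so no pairing correction applies.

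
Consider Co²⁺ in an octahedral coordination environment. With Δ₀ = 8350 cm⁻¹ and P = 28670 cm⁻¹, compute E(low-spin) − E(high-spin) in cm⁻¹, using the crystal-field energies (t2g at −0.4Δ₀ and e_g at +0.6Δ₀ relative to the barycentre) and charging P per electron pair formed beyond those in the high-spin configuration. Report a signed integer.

20320

Group 9 minus oxidation state +2 gives a d⁷ configuration for Co²⁺.
High-spin d⁷ fills as t2g^5 e_g^2 with CFSE 5(−0.4) + 2(+0.6) = -0.8Δ₀ = -6680 cm⁻¹.
For low-spin the configuration is t2g^6 e_g^1: orbital energy -1.8 × 8350 = -15030 cm⁻¹, and 1 additional pair relative to high-spin adds 28670 cm⁻¹, giving 13640 cm⁻¹.
E(LS) − E(HS) = 13640 − (-6680) = 20320 cm⁻¹.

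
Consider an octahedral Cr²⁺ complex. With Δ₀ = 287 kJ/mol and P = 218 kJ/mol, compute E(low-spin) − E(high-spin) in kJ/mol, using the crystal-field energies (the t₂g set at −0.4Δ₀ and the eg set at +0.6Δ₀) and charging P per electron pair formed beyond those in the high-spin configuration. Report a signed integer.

Cr²⁺: group 6, so d-count = 6 − 2 = 4.
High-spin: t₂g³ eg¹, CFSE = -0.6Δ₀ = -172 kJ/mol.
Low-spin t₂g⁴ eg⁰ gives -1.6Δ₀ = -459 kJ/mol, but forming 1 extra pair costs 1P = 218 kJ/mol, so E(LS) = -459 + 218 = -241 kJ/mol.
Thus E(LS) − E(HS) = -69 kJ/mol.

-69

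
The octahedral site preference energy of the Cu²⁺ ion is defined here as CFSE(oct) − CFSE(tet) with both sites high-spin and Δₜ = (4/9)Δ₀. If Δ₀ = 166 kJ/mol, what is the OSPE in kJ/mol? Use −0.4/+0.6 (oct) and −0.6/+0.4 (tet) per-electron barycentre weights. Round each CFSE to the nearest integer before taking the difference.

Cu²⁺: group 11, so d-count = 11 − 2 = 9.
Octahedral (high-spin): t2g^6 e_g^3, CFSE = 6(−0.4) + 3(+0.6) = -0.6Δ₀ = -0.6 × 166 = -100 kJ/mol.
Tetrahedral: e^4 t2^5, CFSE = 4(−0.6) + 5(+0.4) = -0.4Δₜ = -0.4 × (4/9) × 166 = -30 kJ/mol.
OSPE = CFSE(oct) − CFSE(tet) = -100 − (-30) = -70 kJ/mol.

-70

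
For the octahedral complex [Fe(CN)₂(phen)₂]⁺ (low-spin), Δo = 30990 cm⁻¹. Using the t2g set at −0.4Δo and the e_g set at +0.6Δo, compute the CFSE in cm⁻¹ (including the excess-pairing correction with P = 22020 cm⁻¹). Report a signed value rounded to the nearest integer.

Ligand charges: 2×(-1) from CN⁻ and 2×(+0) from phen sum to -2; with overall charge +1, Fe is +3.
Group 8 minus oxidation state +3 gives a d⁵ configuration for Fe³⁺.
The d⁵ electrons fill as t2g^5 e_g^0.
CFSE(orbital) = 5×(-0.4Δo) + 0×(0.6Δo) = -2.0Δo; with Δo = 30990 cm⁻¹ that is -61980 cm⁻¹.
Relative to high-spin t2g^3 e_g^2 (0 paired), the low-spin configuration has 2 additional pairs, contributing +2 × 22020 = +44040 cm⁻¹.
Combining: -61980 + 44040 = -17940 cm⁻¹.

-17940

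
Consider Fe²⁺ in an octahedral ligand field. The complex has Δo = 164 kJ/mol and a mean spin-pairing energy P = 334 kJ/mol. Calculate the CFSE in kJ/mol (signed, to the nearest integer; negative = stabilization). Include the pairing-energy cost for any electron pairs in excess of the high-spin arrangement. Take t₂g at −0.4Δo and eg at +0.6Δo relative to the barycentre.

-66

Group 8 minus oxidation state +2 gives a d⁶ configuration for Fe²⁺.
With Δo < P the complex is high-spin.
Filling d⁶ accordingly: t₂g⁴ eg².
Orbital CFSE = -0.4Δo = -0.4 × 164 = -66 kJ/mol.
High-spin has no excess pairs, so no pairing correction applies.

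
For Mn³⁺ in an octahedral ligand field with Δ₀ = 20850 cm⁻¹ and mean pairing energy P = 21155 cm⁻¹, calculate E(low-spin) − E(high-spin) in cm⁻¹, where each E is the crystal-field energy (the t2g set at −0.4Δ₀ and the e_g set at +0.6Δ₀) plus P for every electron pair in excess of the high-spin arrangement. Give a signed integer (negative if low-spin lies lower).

305

Group 7 minus oxidation state +3 gives a d⁴ configuration for Mn³⁺.
In the high-spin limit (t2g^3 e_g^1) the orbital term is -0.6Δ₀ = -12510 cm⁻¹, with no excess pairing.
Low-spin: t2g^4 e_g^0, orbital CFSE = -1.6Δ₀ = -33360 cm⁻¹; plus 1 excess pair × P = +21155 cm⁻¹; total -12205 cm⁻¹.
The difference is -12205 − (-12510) = 305 cm⁻¹, so high-spin lies lower.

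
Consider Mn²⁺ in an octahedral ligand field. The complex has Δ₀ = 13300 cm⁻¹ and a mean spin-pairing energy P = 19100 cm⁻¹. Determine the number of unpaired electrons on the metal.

5

Mn sits in group 7; removing 2 electrons leaves Mn²⁺ with 7 − 2 = 5 d electrons.
Δ₀ < P, so pairing is avoided: the ground state is high-spin.
Configuration: t₂g³ eg².
Unpaired electrons: 5.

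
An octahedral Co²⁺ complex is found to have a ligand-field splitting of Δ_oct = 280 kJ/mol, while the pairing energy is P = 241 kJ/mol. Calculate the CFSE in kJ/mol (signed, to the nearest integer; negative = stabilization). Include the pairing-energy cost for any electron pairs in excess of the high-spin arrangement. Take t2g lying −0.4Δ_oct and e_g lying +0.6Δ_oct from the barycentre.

Co sits in group 9; removing 2 electrons leaves Co²⁺ with 9 − 2 = 7 d electrons.
Here Δ_oct > P (280 > 241), so the low-spin state is favoured.
Configuration: t2g^6 e_g^1.
Orbital CFSE = -1.8Δ_oct = -1.8 × 280 = -504 kJ/mol.
Excess pairs vs high-spin: 3 − 2 = 1; pairing cost = +241 kJ/mol.
Net CFSE = -504 + 241 = -263 kJ/mol.

-263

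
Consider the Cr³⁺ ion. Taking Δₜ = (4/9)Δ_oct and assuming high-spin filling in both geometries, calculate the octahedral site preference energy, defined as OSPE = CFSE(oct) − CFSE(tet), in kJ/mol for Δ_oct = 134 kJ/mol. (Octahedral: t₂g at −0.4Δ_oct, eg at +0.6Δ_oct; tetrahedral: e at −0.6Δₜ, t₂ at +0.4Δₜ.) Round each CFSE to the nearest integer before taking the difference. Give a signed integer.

Group 6 minus oxidation state +3 gives a d³ configuration for Cr³⁺.
Octahedral (high-spin): t2g^3 e_g^0, CFSE = 3(−0.4) + 0(+0.6) = -1.2Δ_oct = -1.2 × 134 = -161 kJ/mol.
Tetrahedral e^2 t2^1 gives -0.8Δₜ = -0.8 × (4/9) × 134 = -48 kJ/mol.
OSPE = -161 − (-48) = -113 kJ/mol.

-113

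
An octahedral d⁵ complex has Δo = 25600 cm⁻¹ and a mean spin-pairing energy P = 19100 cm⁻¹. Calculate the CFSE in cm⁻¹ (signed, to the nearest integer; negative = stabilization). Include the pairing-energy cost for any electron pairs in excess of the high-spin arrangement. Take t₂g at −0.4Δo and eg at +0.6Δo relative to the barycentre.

Δo > P, so pairing is preferred: the ground state is low-spin.
Filling d⁵ accordingly: t₂g⁵ eg⁰.
Orbital CFSE = -2.0Δo = -2.0 × 25600 = -51200 cm⁻¹.
Excess pairs vs high-spin: 2 − 0 = 2; pairing cost = +38200 cm⁻¹.
Net CFSE = -51200 + 38200 = -13000 cm⁻¹.

-13000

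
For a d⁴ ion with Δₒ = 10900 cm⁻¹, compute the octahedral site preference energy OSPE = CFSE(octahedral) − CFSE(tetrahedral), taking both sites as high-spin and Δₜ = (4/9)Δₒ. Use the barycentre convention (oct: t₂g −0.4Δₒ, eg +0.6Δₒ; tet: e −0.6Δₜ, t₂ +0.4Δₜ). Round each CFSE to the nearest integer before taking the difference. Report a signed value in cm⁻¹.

-4602

Octahedral (high-spin): t2g^3 e_g^1, CFSE = 3(−0.4) + 1(+0.6) = -0.6Δₒ = -0.6 × 10900 = -6540 cm⁻¹.
Tetrahedral e^2 t2^2 gives -0.4Δₜ = -0.4 × (4/9) × 10900 = -1938 cm⁻¹.
OSPE = CFSE(oct) − CFSE(tet) = -6540 − (-1938) = -4602 cm⁻¹.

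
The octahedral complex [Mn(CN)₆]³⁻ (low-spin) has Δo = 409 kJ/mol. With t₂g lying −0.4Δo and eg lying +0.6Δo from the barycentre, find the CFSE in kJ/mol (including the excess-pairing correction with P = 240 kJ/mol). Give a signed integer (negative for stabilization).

Each CN⁻ contributes -1; 6 × (-1) = -6. With overall charge -3, Mn is in the +3 oxidation state.
Mn is in group 7, so Mn³⁺ is d⁴ (7 − 3 = 4).
Electron filling gives t₂g⁴ eg⁰.
CFSE(orbital) = 4×(-0.4Δo) + 0×(0.6Δo) = -1.6Δo; with Δo = 409 kJ/mol that is -654 kJ/mol.
Relative to high-spin t₂g³ eg¹ (0 paired), the low-spin configuration has 1 additional pair, contributing +1 × 240 = +240 kJ/mol.
Net CFSE = -654 + 240 = -414 kJ/mol.

-414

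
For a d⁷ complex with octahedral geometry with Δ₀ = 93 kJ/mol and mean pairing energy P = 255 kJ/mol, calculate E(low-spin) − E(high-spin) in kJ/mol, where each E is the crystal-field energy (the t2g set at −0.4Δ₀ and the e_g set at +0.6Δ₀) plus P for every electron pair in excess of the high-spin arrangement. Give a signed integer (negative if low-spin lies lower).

High-spin d⁷ fills as t2g^5 e_g^2 with CFSE 5(−0.4) + 2(+0.6) = -0.8Δ₀ = -74 kJ/mol.
Low-spin t2g^6 e_g^1 gives -1.8Δ₀ = -167 kJ/mol, but forming 1 extra pair costs 1P = 255 kJ/mol, so E(LS) = -167 + 255 = 88 kJ/mol.
Thus E(LS) − E(HS) = 162 kJ/mol.

162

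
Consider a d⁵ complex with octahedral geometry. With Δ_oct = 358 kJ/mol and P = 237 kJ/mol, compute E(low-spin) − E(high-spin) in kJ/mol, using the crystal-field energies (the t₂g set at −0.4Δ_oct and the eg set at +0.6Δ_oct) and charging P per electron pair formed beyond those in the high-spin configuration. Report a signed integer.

-242

High-spin: t₂g³ eg², CFSE = 0.0Δ_oct = 0 kJ/mol.
For low-spin the configuration is t₂g⁵ eg⁰: orbital energy -2.0 × 358 = -716 kJ/mol, and 2 additional pairs relative to high-spin add 474 kJ/mol, giving -242 kJ/mol.
The difference is -242 − (0) = -242 kJ/mol, so low-spin lies lower.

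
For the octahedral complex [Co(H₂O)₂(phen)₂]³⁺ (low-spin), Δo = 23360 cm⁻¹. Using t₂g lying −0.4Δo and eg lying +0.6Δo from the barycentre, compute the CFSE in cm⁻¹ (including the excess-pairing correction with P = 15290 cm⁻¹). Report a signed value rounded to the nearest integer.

Ligand charges: 2×(+0) from H₂O and 2×(+0) from phen sum to +0; with overall charge +3, Co is +3.
Group 9 minus oxidation state +3 gives a d⁶ configuration for Co³⁺.
Electron filling gives t₂g⁶ eg⁰.
CFSE(orbital) = 6×(-0.4Δo) + 0×(0.6Δo) = -2.4Δo; with Δo = 23360 cm⁻¹ that is -56064 cm⁻¹.
Pairing penalty: 3 pairs vs 1 in the high-spin reference → 2 extra × P = 30580 cm⁻¹.
Net CFSE = -56064 + 30580 = -25484 cm⁻¹.

-25484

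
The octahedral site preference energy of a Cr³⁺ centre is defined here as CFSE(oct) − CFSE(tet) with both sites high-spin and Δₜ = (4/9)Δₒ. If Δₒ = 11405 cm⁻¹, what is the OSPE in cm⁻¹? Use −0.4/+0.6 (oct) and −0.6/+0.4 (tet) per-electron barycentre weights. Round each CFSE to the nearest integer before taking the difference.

-9631

Cr is in group 6, so Cr³⁺ is d³ (6 − 3 = 3).
Octahedral (high-spin): t2g^3 e_g^0, CFSE = 3(−0.4) + 0(+0.6) = -1.2Δₒ = -1.2 × 11405 = -13686 cm⁻¹.
Tetrahedral: e^2 t2^1, CFSE = 2(−0.6) + 1(+0.4) = -0.8Δₜ = -0.8 × (4/9) × 11405 = -4055 cm⁻¹.
OSPE = -13686 − (-4055) = -9631 cm⁻¹.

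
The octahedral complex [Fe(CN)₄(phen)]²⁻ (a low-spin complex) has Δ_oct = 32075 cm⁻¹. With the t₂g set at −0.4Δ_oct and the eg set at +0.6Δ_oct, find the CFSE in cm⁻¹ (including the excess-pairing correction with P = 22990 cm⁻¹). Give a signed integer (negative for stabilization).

Ligand charges: 4×(-1) from CN⁻ and 1×(+0) from phen sum to -4; with overall charge -2, Fe is +2.
Fe is in group 8, so Fe²⁺ is d⁶ (8 − 2 = 6).
Electron filling gives t₂g⁶ eg⁰.
Orbital CFSE = 6(-0.4) + 0(0.6) = -2.4Δ_oct = -2.4 × 32075 = -76980 cm⁻¹.
Relative to high-spin t₂g⁴ eg² (1 paired), the low-spin configuration has 2 additional pairs, contributing +2 × 22990 = +45980 cm⁻¹.
Combining: -76980 + 45980 = -31000 cm⁻¹.

-31000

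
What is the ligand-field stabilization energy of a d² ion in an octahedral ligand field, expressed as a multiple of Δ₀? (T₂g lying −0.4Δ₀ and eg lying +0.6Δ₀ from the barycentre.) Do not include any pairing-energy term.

-0.8 Δ₀

For octahedral d² the high- and low-spin configurations coincide.
Configuration: t₂g² eg⁰.
CFSE = 2(-0.4Δ₀) + 0(0.6Δ₀) = -0.8Δ₀ + 0.0Δ₀ = -0.8Δ₀.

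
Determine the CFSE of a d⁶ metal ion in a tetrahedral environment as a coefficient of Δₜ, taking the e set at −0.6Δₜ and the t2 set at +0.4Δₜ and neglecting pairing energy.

-0.6 Δₜ

With tetrahedral geometry the complex is necessarily high-spin.
Configuration: e^3 t2^3.
CFSE = 3(-0.6Δₜ) + 3(0.4Δₜ) = -1.8Δₜ + 1.2Δₜ = -0.6Δₜ.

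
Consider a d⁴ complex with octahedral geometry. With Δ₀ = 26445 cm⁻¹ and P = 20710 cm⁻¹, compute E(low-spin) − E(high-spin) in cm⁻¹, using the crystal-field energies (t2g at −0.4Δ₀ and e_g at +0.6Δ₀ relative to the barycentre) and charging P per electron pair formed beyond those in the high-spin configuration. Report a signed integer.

High-spin d⁴ fills as t2g^3 e_g^1 with CFSE 3(−0.4) + 1(+0.6) = -0.6Δ₀ = -15867 cm⁻¹.
For low-spin the configuration is t2g^4 e_g^0: orbital energy -1.6 × 26445 = -42312 cm⁻¹, and 1 additional pair relative to high-spin adds 20710 cm⁻¹, giving -21602 cm⁻¹.
The difference is -21602 − (-15867) = -5735 cm⁻¹, so low-spin lies lower.

-5735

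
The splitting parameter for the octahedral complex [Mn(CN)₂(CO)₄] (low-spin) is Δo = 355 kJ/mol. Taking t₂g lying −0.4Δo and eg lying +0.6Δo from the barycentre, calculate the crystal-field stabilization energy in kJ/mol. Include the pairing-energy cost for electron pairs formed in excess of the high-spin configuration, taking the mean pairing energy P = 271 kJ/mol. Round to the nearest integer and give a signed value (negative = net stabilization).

-168

Ligand charges: 2×(-1) from CN⁻ and 4×(+0) from CO sum to -2; with overall charge +0, Mn is +2.
Mn is in group 7, so Mn²⁺ is d⁵ (7 − 2 = 5).
Configuration: t₂g⁵ eg⁰.
CFSE(orbital) = 5×(-0.4Δo) + 0×(0.6Δo) = -2.0Δo; with Δo = 355 kJ/mol that is -710 kJ/mol.
High-spin d⁵ would be t₂g³ eg² with 0 pairs; low-spin has 2, so 2 excess pairs cost +2P = +542 kJ/mol.
Combining: -710 + 542 = -168 kJ/mol.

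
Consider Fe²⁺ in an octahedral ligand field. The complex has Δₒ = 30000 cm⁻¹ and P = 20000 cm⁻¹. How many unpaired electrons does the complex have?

0

Fe is in group 8, so Fe²⁺ is d⁶ (8 − 2 = 6).
Δₒ > P, so pairing is preferred: the ground state is low-spin.
Filling d⁶ accordingly: t2g^6 e_g^0.
Unpaired electrons: 0.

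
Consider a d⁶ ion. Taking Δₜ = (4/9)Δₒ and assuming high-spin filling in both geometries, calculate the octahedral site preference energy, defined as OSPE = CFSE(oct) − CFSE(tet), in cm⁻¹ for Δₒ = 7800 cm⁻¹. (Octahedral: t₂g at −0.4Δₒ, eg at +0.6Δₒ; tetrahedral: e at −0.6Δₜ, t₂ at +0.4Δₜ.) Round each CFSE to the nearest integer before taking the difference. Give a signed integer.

-1040

Octahedral (high-spin): t2g^4 e_g^2, CFSE = 4(−0.4) + 2(+0.6) = -0.4Δₒ = -0.4 × 7800 = -3120 cm⁻¹.
Tetrahedral: e^3 t2^3, CFSE = 3(−0.6) + 3(+0.4) = -0.6Δₜ = -0.6 × (4/9) × 7800 = -2080 cm⁻¹.
OSPE = -3120 − (-2080) = -1040 cm⁻¹.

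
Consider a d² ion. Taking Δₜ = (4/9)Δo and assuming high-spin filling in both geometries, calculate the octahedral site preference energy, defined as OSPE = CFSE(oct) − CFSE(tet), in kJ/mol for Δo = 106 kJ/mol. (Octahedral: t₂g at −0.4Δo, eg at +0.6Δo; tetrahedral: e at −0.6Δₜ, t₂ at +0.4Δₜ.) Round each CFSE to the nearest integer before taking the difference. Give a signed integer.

In an octahedral site d² (HS) is t₂g² eg⁰, giving CFSE(oct) = -0.8Δo = -85 kJ/mol.
In a tetrahedral site the filling is e² t₂⁰: CFSE(tet) = -1.2Δₜ = -1.2 × (4/9)(106) = -57 kJ/mol.
OSPE = -85 − (-57) = -28 kJ/mol.

-28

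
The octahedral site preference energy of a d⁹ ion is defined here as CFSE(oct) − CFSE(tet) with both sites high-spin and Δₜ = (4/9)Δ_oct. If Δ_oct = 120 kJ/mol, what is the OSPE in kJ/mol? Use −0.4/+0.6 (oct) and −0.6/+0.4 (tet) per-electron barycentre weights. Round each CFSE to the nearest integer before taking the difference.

Octahedral high-spin t2g^6 e_g^3: CFSE = -0.6 × 120 = -72 kJ/mol.
In a tetrahedral site the filling is e^4 t2^5: CFSE(tet) = -0.4Δₜ = -0.4 × (4/9)(120) = -21 kJ/mol.
Subtracting, OSPE = -72 − (-21) = -51 kJ/mol.

-51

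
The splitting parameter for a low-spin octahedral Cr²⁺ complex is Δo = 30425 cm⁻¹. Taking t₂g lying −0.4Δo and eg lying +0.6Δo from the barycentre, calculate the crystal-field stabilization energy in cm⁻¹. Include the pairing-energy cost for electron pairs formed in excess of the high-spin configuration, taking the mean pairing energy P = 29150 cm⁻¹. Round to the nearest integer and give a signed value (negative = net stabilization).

Cr²⁺: group 6, so d-count = 6 − 2 = 4.
Configuration: t₂g⁴ eg⁰.
CFSE(orbital) = 4×(-0.4Δo) + 0×(0.6Δo) = -1.6Δo; with Δo = 30425 cm⁻¹ that is -48680 cm⁻¹.
High-spin d⁴ would be t₂g³ eg¹ with 0 pairs; low-spin has 1, so 1 excess pair costs +1P = +29150 cm⁻¹.
Combining: -48680 + 29150 = -19530 cm⁻¹.

-19530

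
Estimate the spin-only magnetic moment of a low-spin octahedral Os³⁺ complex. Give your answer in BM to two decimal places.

1.73 BM

Os³⁺: group 8, so d-count = 8 − 3 = 5.
Configuration: t₂g⁵ eg⁰ → 1 unpaired electron.
μ(spin-only) = √[1(1+2)] = √3 ≈ 1.73 BM.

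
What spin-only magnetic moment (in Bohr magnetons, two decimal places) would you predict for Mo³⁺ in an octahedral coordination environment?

Mo sits in group 6; removing 3 electrons leaves Mo³⁺ with 6 − 3 = 3 d electrons.
Configuration: t₂g³ eg⁰ → 3 unpaired electrons.
μ(spin-only) = √[3(3+2)] = √15 ≈ 3.87 Bohr magnetons.

3.87 Bohr magnetons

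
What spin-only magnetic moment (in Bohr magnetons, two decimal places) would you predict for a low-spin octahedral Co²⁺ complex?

1.73 Bohr magnetons

Co²⁺: group 9, so d-count = 9 − 2 = 7.
Configuration: t2g^6 e_g^1 → 1 unpaired electron.
μ(spin-only) = √[1(1+2)] = √3 ≈ 1.73 Bohr magnetons.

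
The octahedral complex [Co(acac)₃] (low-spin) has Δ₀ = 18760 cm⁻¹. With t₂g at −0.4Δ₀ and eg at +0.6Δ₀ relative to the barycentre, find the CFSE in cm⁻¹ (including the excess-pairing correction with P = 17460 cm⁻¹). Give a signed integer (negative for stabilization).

Each acac⁻ contributes -1; 3 × (-1) = -3. With overall charge +0, Co is in the +3 oxidation state.
Group 9 minus oxidation state +3 gives a d⁶ configuration for Co³⁺.
Configuration: t₂g⁶ eg⁰.
The orbital stabilization is -2.4Δ₀ = -2.4 × 18760 = -45024 cm⁻¹.
High-spin d⁶ would be t₂g⁴ eg² with 1 pair; low-spin has 3, so 2 excess pairs cost +2P = +34920 cm⁻¹.
Overall CFSE = -45024 + 34920 = -10104 cm⁻¹.

-10104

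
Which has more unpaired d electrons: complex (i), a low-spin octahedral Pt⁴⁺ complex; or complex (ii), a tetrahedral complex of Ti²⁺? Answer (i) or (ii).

(ii)

(i): Group 10 minus oxidation state +4 gives a d⁶ configuration for Pt⁴⁺; t2g^6 e_g^0 → 0 unpaired.
(ii): Ti sits in group 4; removing 2 electrons leaves Ti²⁺ with 4 − 2 = 2 d electrons; With tetrahedral geometry the complex is necessarily high-spin; e² t₂⁰ → 2 unpaired.
So (ii) has more unpaired electrons.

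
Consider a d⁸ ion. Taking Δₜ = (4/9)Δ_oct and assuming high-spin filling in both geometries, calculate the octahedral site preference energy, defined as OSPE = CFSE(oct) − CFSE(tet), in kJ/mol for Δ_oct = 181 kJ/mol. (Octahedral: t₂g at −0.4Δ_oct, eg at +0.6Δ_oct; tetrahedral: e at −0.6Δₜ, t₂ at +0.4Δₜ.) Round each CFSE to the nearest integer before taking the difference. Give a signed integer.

-153

In an octahedral site d⁸ (HS) is t₂g⁶ eg², giving CFSE(oct) = -1.2Δ_oct = -217 kJ/mol.
Tetrahedral: e⁴ t₂⁴, CFSE = 4(−0.6) + 4(+0.4) = -0.8Δₜ = -0.8 × (4/9) × 181 = -64 kJ/mol.
OSPE = -217 − (-64) = -153 kJ/mol.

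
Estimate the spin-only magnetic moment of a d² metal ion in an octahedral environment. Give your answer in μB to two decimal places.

2.83 μB

Configuration: t2g^2 e_g^0 → 2 unpaired electrons.
μ(spin-only) = √[2(2+2)] = √8 ≈ 2.83 μB.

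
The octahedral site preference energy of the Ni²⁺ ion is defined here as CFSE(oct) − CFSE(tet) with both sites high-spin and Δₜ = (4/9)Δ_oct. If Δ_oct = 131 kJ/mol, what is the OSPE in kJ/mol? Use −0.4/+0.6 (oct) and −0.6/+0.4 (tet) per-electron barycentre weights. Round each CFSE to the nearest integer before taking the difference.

-110

Ni sits in group 10; removing 2 electrons leaves Ni²⁺ with 10 − 2 = 8 d electrons.
Octahedral high-spin t₂g⁶ eg²: CFSE = -1.2 × 131 = -157 kJ/mol.
Tetrahedral e⁴ t₂⁴ gives -0.8Δₜ = -0.8 × (4/9) × 131 = -47 kJ/mol.
OSPE = -157 − (-47) = -110 kJ/mol.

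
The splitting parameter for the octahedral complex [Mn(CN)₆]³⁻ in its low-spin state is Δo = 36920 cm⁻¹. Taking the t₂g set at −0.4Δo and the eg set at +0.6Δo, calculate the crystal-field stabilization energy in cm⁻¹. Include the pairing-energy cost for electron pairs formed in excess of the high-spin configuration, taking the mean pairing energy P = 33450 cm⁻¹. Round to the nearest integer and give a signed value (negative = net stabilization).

-25622

Each CN⁻ contributes -1; 6 × (-1) = -6. With overall charge -3, Mn is in the +3 oxidation state.
Mn is in group 7, so Mn³⁺ is d⁴ (7 − 3 = 4).
The d⁴ electrons fill as t₂g⁴ eg⁰.
The orbital stabilization is -1.6Δo = -1.6 × 36920 = -59072 cm⁻¹.
Pairing penalty: 1 pair vs 0 in the high-spin reference → 1 extra × P = 33450 cm⁻¹.
Overall CFSE = -59072 + 33450 = -25622 cm⁻¹.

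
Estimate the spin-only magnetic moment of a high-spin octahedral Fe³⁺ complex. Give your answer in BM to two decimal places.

5.92 BM

Fe is in group 8, so Fe³⁺ is d⁵ (8 − 3 = 5).
Configuration: t2g^3 e_g^2 → 5 unpaired electrons.
μ(spin-only) = √[5(5+2)] = √35 ≈ 5.92 BM.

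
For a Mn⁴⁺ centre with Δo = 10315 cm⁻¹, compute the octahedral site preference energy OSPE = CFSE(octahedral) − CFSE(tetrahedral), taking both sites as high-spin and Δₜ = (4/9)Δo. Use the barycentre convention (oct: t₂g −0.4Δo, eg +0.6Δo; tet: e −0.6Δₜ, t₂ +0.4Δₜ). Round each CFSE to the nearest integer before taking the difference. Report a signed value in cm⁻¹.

-8710

Mn is in group 7, so Mn⁴⁺ is d³ (7 − 4 = 3).
Octahedral (high-spin): t₂g³ eg⁰, CFSE = 3(−0.4) + 0(+0.6) = -1.2Δo = -1.2 × 10315 = -12378 cm⁻¹.
Tetrahedral: e² t₂¹, CFSE = 2(−0.6) + 1(+0.4) = -0.8Δₜ = -0.8 × (4/9) × 10315 = -3668 cm⁻¹.
OSPE = CFSE(oct) − CFSE(tet) = -12378 − (-3668) = -8710 cm⁻¹.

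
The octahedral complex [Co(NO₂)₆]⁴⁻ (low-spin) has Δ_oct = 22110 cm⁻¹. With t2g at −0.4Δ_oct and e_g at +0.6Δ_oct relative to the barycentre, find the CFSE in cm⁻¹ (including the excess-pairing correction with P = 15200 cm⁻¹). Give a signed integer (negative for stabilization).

Each NO₂⁻ contributes -1; 6 × (-1) = -6. With overall charge -4, Co is in the +2 oxidation state.
Group 9 minus oxidation state +2 gives a d⁷ configuration for Co²⁺.
Configuration: t2g^6 e_g^1.
Orbital CFSE = 6(-0.4) + 1(0.6) = -1.8Δ_oct = -1.8 × 22110 = -39798 cm⁻¹.
High-spin d⁷ would be t2g^5 e_g^2 with 2 pairs; low-spin has 3, so 1 excess pair costs +1P = +15200 cm⁻¹.
Net CFSE = -39798 + 15200 = -24598 cm⁻¹.

-24598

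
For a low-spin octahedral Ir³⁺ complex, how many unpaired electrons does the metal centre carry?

0

Ir sits in group 9; removing 3 electrons leaves Ir³⁺ with 9 − 3 = 6 d electrons.
Configuration: t₂g⁶ eg⁰, giving 0 unpaired electrons.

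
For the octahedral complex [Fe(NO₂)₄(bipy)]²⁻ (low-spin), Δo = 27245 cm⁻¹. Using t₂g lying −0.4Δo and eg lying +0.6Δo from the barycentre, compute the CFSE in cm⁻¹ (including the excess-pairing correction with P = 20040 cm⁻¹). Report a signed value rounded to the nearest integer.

-25308

Ligand charges: 4×(-1) from NO₂⁻ and 1×(+0) from bipy sum to -4; with overall charge -2, Fe is +2.
Group 8 minus oxidation state +2 gives a d⁶ configuration for Fe²⁺.
Configuration: t₂g⁶ eg⁰.
The orbital stabilization is -2.4Δo = -2.4 × 27245 = -65388 cm⁻¹.
High-spin d⁶ would be t₂g⁴ eg² with 1 pair; low-spin has 3, so 2 excess pairs cost +2P = +40080 cm⁻¹.
Overall CFSE = -65388 + 40080 = -25308 cm⁻¹.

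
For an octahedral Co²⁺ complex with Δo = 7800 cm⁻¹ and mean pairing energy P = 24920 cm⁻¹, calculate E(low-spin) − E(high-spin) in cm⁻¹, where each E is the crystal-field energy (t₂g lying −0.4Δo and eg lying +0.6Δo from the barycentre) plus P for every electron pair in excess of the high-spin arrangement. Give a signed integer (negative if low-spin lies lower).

Co²⁺: group 9, so d-count = 9 − 2 = 7.
High-spin: t₂g⁵ eg², CFSE = -0.8Δo = -6240 cm⁻¹.
For low-spin the configuration is t₂g⁶ eg¹: orbital energy -1.8 × 7800 = -14040 cm⁻¹, and 1 additional pair relative to high-spin adds 24920 cm⁻¹, giving 10880 cm⁻¹.
Thus E(LS) − E(HS) = 17120 cm⁻¹.

17120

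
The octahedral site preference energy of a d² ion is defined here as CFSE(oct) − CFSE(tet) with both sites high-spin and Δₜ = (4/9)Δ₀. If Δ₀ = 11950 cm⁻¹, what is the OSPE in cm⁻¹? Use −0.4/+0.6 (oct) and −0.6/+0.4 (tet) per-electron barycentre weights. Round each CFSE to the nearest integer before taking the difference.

Octahedral high-spin t2g^2 e_g^0: CFSE = -0.8 × 11950 = -9560 cm⁻¹.
In a tetrahedral site the filling is e^2 t2^0: CFSE(tet) = -1.2Δₜ = -1.2 × (4/9)(11950) = -6373 cm⁻¹.
OSPE = CFSE(oct) − CFSE(tet) = -9560 − (-6373) = -3187 cm⁻¹.

-3187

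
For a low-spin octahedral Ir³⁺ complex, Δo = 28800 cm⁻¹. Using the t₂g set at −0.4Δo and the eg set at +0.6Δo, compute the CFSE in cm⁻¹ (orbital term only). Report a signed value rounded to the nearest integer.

Ir³⁺: group 9, so d-count = 9 − 3 = 6.
Configuration: t₂g⁶ eg⁰.
CFSE(orbital) = 6×(-0.4Δo) + 0×(0.6Δo) = -2.4Δo; with Δo = 28800 cm⁻¹ that is -69120 cm⁻¹.

-69120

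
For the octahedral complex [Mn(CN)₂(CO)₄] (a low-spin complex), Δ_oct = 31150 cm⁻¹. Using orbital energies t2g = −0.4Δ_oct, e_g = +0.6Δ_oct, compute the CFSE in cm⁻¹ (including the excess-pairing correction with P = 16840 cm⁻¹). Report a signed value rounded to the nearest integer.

-28620

Ligand charges: 2×(-1) from CN⁻ and 4×(+0) from CO sum to -2; with overall charge +0, Mn is +2.
Mn is in group 7, so Mn²⁺ is d⁵ (7 − 2 = 5).
Configuration: t2g^5 e_g^0.
Orbital CFSE = 5(-0.4) + 0(0.6) = -2.0Δ_oct = -2.0 × 31150 = -62300 cm⁻¹.
Pairing penalty: 2 pairs vs 0 in the high-spin reference → 2 extra × P = 33680 cm⁻¹.
Overall CFSE = -62300 + 33680 = -28620 cm⁻¹.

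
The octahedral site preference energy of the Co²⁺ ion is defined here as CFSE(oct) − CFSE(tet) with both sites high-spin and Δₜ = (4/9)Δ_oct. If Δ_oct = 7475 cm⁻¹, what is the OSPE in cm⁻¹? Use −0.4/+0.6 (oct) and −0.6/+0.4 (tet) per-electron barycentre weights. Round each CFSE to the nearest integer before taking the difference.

Group 9 minus oxidation state +2 gives a d⁷ configuration for Co²⁺.
Octahedral high-spin t2g^5 e_g^2: CFSE = -0.8 × 7475 = -5980 cm⁻¹.
Tetrahedral e^4 t2^3 gives -1.2Δₜ = -1.2 × (4/9) × 7475 = -3987 cm⁻¹.
OSPE = CFSE(oct) − CFSE(tet) = -5980 − (-3987) = -1993 cm⁻¹.

-1993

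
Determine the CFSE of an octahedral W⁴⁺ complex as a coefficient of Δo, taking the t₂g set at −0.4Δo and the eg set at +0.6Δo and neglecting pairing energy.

Group 6 minus oxidation state +4 gives a d² configuration for W⁴⁺.
For octahedral d² the high- and low-spin configurations coincide.
Configuration: t₂g² eg⁰.
CFSE = 2(-0.4Δo) + 0(0.6Δo) = -0.8Δo + 0.0Δo = -0.8Δo.

-0.8 Δo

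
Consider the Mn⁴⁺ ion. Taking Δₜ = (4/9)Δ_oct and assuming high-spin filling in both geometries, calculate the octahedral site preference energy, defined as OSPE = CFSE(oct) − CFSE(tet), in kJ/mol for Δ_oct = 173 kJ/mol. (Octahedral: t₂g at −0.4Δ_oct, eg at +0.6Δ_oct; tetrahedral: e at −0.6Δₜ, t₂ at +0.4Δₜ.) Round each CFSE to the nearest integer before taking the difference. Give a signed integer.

-146

Group 7 minus oxidation state +4 gives a d³ configuration for Mn⁴⁺.
In an octahedral site d³ (HS) is t2g^3 e_g^0, giving CFSE(oct) = -1.2Δ_oct = -208 kJ/mol.
Tetrahedral e^2 t2^1 gives -0.8Δₜ = -0.8 × (4/9) × 173 = -62 kJ/mol.
OSPE = CFSE(oct) − CFSE(tet) = -208 − (-62) = -146 kJ/mol.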